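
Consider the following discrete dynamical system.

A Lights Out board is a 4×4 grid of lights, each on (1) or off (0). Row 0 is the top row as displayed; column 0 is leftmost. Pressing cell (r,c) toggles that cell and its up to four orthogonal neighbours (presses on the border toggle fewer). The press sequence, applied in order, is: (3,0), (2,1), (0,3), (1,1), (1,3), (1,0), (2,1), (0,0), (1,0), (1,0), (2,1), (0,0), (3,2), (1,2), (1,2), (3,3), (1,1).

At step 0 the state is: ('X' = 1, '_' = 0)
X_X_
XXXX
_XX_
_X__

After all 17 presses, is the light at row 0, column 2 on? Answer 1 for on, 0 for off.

0

0) X_X_
XXXX
_XX_
_X__
1) X_X_
XXXX
XXX_
X___
2) X_X_
X_XX
____
XX__
3) X__X
X_X_
____
XX__
4) XX_X
_X__
_X__
XX__
5) XX__
_XXX
_X_X
XX__
6) _X__
X_XX
XX_X
XX__
7) _X__
XXXX
__XX
X___
8) X___
_XXX
__XX
X___
9) ____
X_XX
X_XX
X___
10) X___
_XXX
__XX
X___
11) X___
__XX
XX_X
XX__
12) _X__
X_XX
XX_X
XX__
13) _X__
X_XX
XXXX
X_XX
14) _XX_
XX__
XX_X
X_XX
15) _X__
X_XX
XXXX
X_XX
16) _X__
X_XX
XXX_
X___
17) ____
_X_X
X_X_
X___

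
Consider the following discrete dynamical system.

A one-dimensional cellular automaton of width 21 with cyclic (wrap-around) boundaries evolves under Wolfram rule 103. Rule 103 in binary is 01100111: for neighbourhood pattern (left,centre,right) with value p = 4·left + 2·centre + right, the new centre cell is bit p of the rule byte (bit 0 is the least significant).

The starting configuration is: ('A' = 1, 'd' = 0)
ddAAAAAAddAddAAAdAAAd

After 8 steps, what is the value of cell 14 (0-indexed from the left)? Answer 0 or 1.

0

0) ddAAAAAAddAddAAAdAAAd
1) AAdddddAdAAdAddAAddAd
2) dAdAAAAAAdAAAdAdAdAAA
3) AAAdddddAAddAAAAAAddA
4) ddAdAAAAdAdAdddddAdAd
5) AAAAdddAAAAAdAAAAAAAd
6) dddAdAAddddAAddddddAA
7) dAAAAdAdAAAdAdAAAAAdA
8) AdddAAAAddAAAAddddAAA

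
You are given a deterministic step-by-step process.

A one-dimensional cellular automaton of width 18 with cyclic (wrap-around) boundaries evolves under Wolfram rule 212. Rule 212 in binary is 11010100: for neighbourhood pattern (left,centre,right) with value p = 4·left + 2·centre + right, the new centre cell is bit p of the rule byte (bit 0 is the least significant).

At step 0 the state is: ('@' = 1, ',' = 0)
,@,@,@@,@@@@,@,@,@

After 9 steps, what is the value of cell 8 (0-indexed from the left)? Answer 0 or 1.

step 0: ,@,@,@@,@@@@,@,@,@
step 1: ,@,@,,@,,@@@,@,@,@
step 2: ,@,@@,@@,,@@,@,@,@
step 3: ,@,,@,,@@,,@,@,@,@
step 4: ,@@,@@,,@@,@,@,@,@
step 5: ,,@,,@@,,@,@,@,@,@
step 6: @,@@,,@@,@,@,@,@,@
step 7: @,,@@,,@,@,@,@,@,,
step 8: @@,,@@,@,@,@,@,@@,
step 9: ,@@,,@,@,@,@,@,,@,

0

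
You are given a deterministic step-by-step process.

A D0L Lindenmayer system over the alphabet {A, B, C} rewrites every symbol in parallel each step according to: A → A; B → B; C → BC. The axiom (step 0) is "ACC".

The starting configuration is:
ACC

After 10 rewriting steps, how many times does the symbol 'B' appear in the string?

20

[0] ACC
[1] ABCBC
[2] ABBCBBC
[3] ABBBCBBBC
[4] ABBBBCBBBBC
[5] ABBBBBCBBBBBC
[6] ABBBBBBCBBBBBBC
[7] ABBBBBBBCBBBBBBBC
[8] ABBBBBBBBCBBBBBBBBC
[9] ABBBBBBBBBCBBBBBBBBBC
[10] ABBBBBBBBBBCBBBBBBBBBBC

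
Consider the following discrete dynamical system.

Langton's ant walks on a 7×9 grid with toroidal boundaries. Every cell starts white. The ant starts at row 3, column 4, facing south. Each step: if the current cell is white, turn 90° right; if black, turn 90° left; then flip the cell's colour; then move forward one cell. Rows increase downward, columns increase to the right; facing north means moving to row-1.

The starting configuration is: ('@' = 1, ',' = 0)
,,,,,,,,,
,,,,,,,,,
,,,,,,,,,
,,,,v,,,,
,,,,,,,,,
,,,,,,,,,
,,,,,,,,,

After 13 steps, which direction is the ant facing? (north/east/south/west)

west

step 0: ,,,,,,,,,
,,,,,,,,,
,,,,,,,,,
,,,,v,,,,
,,,,,,,,,
,,,,,,,,,
,,,,,,,,,
step 1: ,,,,,,,,,
,,,,,,,,,
,,,,,,,,,
,,,<@,,,,
,,,,,,,,,
,,,,,,,,,
,,,,,,,,,
step 2: ,,,,,,,,,
,,,,,,,,,
,,,^,,,,,
,,,@@,,,,
,,,,,,,,,
,,,,,,,,,
,,,,,,,,,
step 3: ,,,,,,,,,
,,,,,,,,,
,,,@>,,,,
,,,@@,,,,
,,,,,,,,,
,,,,,,,,,
,,,,,,,,,
step 4: ,,,,,,,,,
,,,,,,,,,
,,,@@,,,,
,,,@v,,,,
,,,,,,,,,
,,,,,,,,,
,,,,,,,,,
step 5: ,,,,,,,,,
,,,,,,,,,
,,,@@,,,,
,,,@,>,,,
,,,,,,,,,
,,,,,,,,,
,,,,,,,,,
step 6: ,,,,,,,,,
,,,,,,,,,
,,,@@,,,,
,,,@,@,,,
,,,,,v,,,
,,,,,,,,,
,,,,,,,,,
step 7: ,,,,,,,,,
,,,,,,,,,
,,,@@,,,,
,,,@,@,,,
,,,,<@,,,
,,,,,,,,,
,,,,,,,,,
step 8: ,,,,,,,,,
,,,,,,,,,
,,,@@,,,,
,,,@^@,,,
,,,,@@,,,
,,,,,,,,,
,,,,,,,,,
step 9: ,,,,,,,,,
,,,,,,,,,
,,,@@,,,,
,,,@@>,,,
,,,,@@,,,
,,,,,,,,,
,,,,,,,,,
step 10: ,,,,,,,,,
,,,,,,,,,
,,,@@^,,,
,,,@@,,,,
,,,,@@,,,
,,,,,,,,,
,,,,,,,,,
step 11: ,,,,,,,,,
,,,,,,,,,
,,,@@@>,,
,,,@@,,,,
,,,,@@,,,
,,,,,,,,,
,,,,,,,,,
step 12: ,,,,,,,,,
,,,,,,,,,
,,,@@@@,,
,,,@@,v,,
,,,,@@,,,
,,,,,,,,,
,,,,,,,,,
step 13: ,,,,,,,,,
,,,,,,,,,
,,,@@@@,,
,,,@@<@,,
,,,,@@,,,
,,,,,,,,,
,,,,,,,,,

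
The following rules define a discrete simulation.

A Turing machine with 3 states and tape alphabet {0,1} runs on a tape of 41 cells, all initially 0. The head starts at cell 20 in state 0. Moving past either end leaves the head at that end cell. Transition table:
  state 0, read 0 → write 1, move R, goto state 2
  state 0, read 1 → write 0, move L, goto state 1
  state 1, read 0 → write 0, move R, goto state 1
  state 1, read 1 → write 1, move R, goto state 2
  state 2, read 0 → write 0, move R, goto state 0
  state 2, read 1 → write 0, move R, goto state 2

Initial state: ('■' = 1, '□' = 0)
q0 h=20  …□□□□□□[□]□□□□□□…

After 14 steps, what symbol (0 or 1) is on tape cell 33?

k=0  q0 h=20  …□□□□□□[□]□□□□□□…
k=1  q2 h=21  …□□□□□■[□]□□□□□□…
k=2  q0 h=22  …□□□□■□[□]□□□□□□…
k=3  q2 h=23  …□□□■□■[□]□□□□□□…
k=4  q0 h=24  …□□■□■□[□]□□□□□□…
k=5  q2 h=25  …□■□■□■[□]□□□□□□…
k=6  q0 h=26  …■□■□■□[□]□□□□□□…
k=7  q2 h=27  …□■□■□■[□]□□□□□□…
k=8  q0 h=28  …■□■□■□[□]□□□□□□…
k=9  q2 h=29  …□■□■□■[□]□□□□□□…
k=10  q0 h=30  …■□■□■□[□]□□□□□□…
k=11  q2 h=31  …□■□■□■[□]□□□□□□…
k=12  q0 h=32  …■□■□■□[□]□□□□□□…
k=13  q2 h=33  …□■□■□■[□]□□□□□□…
k=14  q0 h=34  …■□■□■□[□]□□□□□□|

0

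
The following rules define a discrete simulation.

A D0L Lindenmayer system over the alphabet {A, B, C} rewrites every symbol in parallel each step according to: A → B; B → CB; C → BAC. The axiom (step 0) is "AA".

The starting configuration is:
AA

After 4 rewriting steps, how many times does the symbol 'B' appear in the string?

10

gen 0: AA
gen 1: BB
gen 2: CBCB
gen 3: BACCBBACCB
gen 4: CBBBACBACCBCBBBACBACCB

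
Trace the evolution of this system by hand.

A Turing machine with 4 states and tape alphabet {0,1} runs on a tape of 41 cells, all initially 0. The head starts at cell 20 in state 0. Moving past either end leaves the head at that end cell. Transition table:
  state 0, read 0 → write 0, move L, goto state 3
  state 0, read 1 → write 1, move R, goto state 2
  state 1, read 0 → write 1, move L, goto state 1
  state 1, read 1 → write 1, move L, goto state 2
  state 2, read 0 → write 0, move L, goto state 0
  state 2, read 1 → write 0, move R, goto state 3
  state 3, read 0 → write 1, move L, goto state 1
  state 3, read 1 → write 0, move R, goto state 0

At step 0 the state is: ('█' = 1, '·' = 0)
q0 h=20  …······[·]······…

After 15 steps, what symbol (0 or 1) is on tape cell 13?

gen 0: q0 h=20  …······[·]······…
gen 1: q3 h=19  …······[·]······…
gen 2: q1 h=18  …······[·]█·····…
gen 3: q1 h=17  …······[·]██····…
gen 4: q1 h=16  …······[·]███···…
gen 5: q1 h=15  …······[·]████··…
gen 6: q1 h=14  …······[·]█████·…
gen 7: q1 h=13  …······[·]██████…
gen 8: q1 h=12  …······[·]██████…
gen 9: q1 h=11  …······[·]██████…
gen 10: q1 h=10  …······[·]██████…
gen 11: q1 h= 9  …······[·]██████…
gen 12: q1 h= 8  …······[·]██████…
gen 13: q1 h= 7  …······[·]██████…
gen 14: q1 h= 6  |······[·]██████…
gen 15: q1 h= 5  |·····[·]██████…

1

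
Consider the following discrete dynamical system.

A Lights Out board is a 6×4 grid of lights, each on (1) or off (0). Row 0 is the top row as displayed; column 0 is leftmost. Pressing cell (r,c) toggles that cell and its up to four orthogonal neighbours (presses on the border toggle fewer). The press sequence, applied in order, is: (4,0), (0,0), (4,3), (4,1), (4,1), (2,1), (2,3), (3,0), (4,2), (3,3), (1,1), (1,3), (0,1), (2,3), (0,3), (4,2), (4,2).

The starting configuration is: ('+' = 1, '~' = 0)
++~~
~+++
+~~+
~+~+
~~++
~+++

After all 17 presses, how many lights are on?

t=0: ++~~
~+++
+~~+
~+~+
~~++
~+++
t=1: ++~~
~+++
+~~+
++~+
++++
++++
t=2: ~~~~
++++
+~~+
++~+
++++
++++
t=3: ~~~~
++++
+~~+
++~~
++~~
+++~
t=4: ~~~~
++++
+~~+
+~~~
~~+~
+~+~
t=5: ~~~~
++++
+~~+
++~~
++~~
+++~
t=6: ~~~~
+~++
~+++
+~~~
++~~
+++~
t=7: ~~~~
+~+~
~+~~
+~~+
++~~
+++~
t=8: ~~~~
+~+~
++~~
~+~+
~+~~
+++~
t=9: ~~~~
+~+~
++~~
~+++
~~++
++~~
t=10: ~~~~
+~+~
++~+
~+~~
~~+~
++~~
t=11: ~+~~
~+~~
+~~+
~+~~
~~+~
++~~
t=12: ~+~+
~+++
+~~~
~+~~
~~+~
++~~
t=13: +~++
~~++
+~~~
~+~~
~~+~
++~~
t=14: +~++
~~+~
+~++
~+~+
~~+~
++~~
t=15: +~~~
~~++
+~++
~+~+
~~+~
++~~
t=16: +~~~
~~++
+~++
~+++
~+~+
+++~
t=17: +~~~
~~++
+~++
~+~+
~~+~
++~~

11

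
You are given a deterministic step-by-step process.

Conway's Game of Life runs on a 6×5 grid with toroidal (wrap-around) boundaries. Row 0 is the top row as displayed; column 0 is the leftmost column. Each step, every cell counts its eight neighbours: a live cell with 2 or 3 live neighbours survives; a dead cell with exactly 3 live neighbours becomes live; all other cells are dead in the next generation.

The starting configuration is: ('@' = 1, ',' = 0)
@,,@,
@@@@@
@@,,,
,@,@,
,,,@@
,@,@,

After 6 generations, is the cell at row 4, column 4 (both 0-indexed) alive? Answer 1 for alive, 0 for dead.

1

k=0  @,,@,
@@@@@
@@,,,
,@,@,
,,,@@
,@,@,
k=1  ,,,,,
,,,@,
,,,,,
,@,@,
@,,@@
@,,@,
k=2  ,,,,@
,,,,,
,,@,,
@,@@,
@@,@,
@,,@,
k=3  ,,,,@
,,,,,
,@@@,
@,,@,
@,,@,
@@@@,
k=4  @@@@@
,,@@,
,@@@@
@,,@,
@,,@,
@@@@,
k=5  ,,,,,
,,,,,
@@,,,
@,,,,
@,,@,
,,,,,
k=6  ,,,,,
,,,,,
@@,,,
@,,,,
,,,,@
,,,,,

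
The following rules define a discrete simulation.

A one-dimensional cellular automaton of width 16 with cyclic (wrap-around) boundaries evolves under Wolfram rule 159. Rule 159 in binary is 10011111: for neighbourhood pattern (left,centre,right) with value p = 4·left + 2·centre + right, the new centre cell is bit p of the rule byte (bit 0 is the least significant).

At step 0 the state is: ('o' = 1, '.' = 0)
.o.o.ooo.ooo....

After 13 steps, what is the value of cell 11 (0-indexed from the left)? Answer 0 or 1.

1

k=0  .o.o.ooo.ooo....
k=1  oo.o.oo..oo.oooo
k=2  o..o.o.ooo..oooo
k=3  .ooo.o.oo.oooooo
k=4  .oo..o.o..ooooo.
k=5  oo.ooo.ooooooo.o
k=6  o..oo..oooooo..o
k=7  .ooo.ooooooo.ooo
k=8  .oo..oooooo..oo.
k=9  oo.ooooooo.ooo.o
k=10  o..oooooo..oo..o
k=11  .ooooooo.ooo.ooo
k=12  .oooooo..oo..oo.
k=13  oooooo.ooo.ooo.o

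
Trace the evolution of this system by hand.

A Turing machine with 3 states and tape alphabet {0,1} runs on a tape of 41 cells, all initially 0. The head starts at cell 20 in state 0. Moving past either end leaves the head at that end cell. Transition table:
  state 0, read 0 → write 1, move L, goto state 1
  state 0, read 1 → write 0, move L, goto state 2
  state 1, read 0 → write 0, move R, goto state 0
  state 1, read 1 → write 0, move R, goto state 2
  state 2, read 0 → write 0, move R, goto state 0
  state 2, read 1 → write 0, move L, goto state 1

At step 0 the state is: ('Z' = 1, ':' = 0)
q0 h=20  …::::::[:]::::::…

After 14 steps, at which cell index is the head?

20

0) q0 h=20  …::::::[:]::::::…
1) q1 h=19  …::::::[:]Z:::::…
2) q0 h=20  …::::::[Z]::::::…
3) q2 h=19  …::::::[:]::::::…
4) q0 h=20  …::::::[:]::::::…
5) q1 h=19  …::::::[:]Z:::::…
6) q0 h=20  …::::::[Z]::::::…
7) q2 h=19  …::::::[:]::::::…
8) q0 h=20  …::::::[:]::::::…
9) q1 h=19  …::::::[:]Z:::::…
10) q0 h=20  …::::::[Z]::::::…
11) q2 h=19  …::::::[:]::::::…
12) q0 h=20  …::::::[:]::::::…
13) q1 h=19  …::::::[:]Z:::::…
14) q0 h=20  …::::::[Z]::::::…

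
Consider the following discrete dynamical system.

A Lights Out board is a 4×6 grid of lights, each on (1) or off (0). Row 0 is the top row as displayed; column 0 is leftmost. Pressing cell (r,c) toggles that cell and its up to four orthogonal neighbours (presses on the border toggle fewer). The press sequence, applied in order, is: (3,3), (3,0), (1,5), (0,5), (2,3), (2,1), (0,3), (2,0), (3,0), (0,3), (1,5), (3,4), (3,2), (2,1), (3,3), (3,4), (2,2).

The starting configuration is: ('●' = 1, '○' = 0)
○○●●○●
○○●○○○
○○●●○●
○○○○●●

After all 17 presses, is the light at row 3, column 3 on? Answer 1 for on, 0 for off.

0

k=0  ○○●●○●
○○●○○○
○○●●○●
○○○○●●
k=1  ○○●●○●
○○●○○○
○○●○○●
○○●●○●
k=2  ○○●●○●
○○●○○○
●○●○○●
●●●●○●
k=3  ○○●●○○
○○●○●●
●○●○○○
●●●●○●
k=4  ○○●●●●
○○●○●○
●○●○○○
●●●●○●
k=5  ○○●●●●
○○●●●○
●○○●●○
●●●○○●
k=6  ○○●●●●
○●●●●○
○●●●●○
●○●○○●
k=7  ○○○○○●
○●●○●○
○●●●●○
●○●○○●
k=8  ○○○○○●
●●●○●○
●○●●●○
○○●○○●
k=9  ○○○○○●
●●●○●○
○○●●●○
●●●○○●
k=10  ○○●●●●
●●●●●○
○○●●●○
●●●○○●
k=11  ○○●●●○
●●●●○●
○○●●●●
●●●○○●
k=12  ○○●●●○
●●●●○●
○○●●○●
●●●●●○
k=13  ○○●●●○
●●●●○●
○○○●○●
●○○○●○
k=14  ○○●●●○
●○●●○●
●●●●○●
●●○○●○
k=15  ○○●●●○
●○●●○●
●●●○○●
●●●●○○
k=16  ○○●●●○
●○●●○●
●●●○●●
●●●○●●
k=17  ○○●●●○
●○○●○●
●○○●●●
●●○○●●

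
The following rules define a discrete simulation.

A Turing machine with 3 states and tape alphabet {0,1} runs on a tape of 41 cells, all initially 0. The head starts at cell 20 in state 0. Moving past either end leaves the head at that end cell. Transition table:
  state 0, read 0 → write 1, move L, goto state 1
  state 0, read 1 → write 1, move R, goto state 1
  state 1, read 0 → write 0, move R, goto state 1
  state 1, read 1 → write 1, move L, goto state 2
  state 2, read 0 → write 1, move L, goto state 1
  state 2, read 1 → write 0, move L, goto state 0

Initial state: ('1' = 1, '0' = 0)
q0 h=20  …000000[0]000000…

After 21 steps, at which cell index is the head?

gen 0: q0 h=20  …000000[0]000000…
gen 1: q1 h=19  …000000[0]100000…
gen 2: q1 h=20  …000000[1]000000…
gen 3: q2 h=19  …000000[0]100000…
gen 4: q1 h=18  …000000[0]110000…
gen 5: q1 h=19  …000000[1]100000…
gen 6: q2 h=18  …000000[0]110000…
gen 7: q1 h=17  …000000[0]111000…
gen 8: q1 h=18  …000000[1]110000…
gen 9: q2 h=17  …000000[0]111000…
gen 10: q1 h=16  …000000[0]111100…
gen 11: q1 h=17  …000000[1]111000…
gen 12: q2 h=16  …000000[0]111100…
gen 13: q1 h=15  …000000[0]111110…
gen 14: q1 h=16  …000000[1]111100…
gen 15: q2 h=15  …000000[0]111110…
gen 16: q1 h=14  …000000[0]111111…
gen 17: q1 h=15  …000000[1]111110…
gen 18: q2 h=14  …000000[0]111111…
gen 19: q1 h=13  …000000[0]111111…
gen 20: q1 h=14  …000000[1]111111…
gen 21: q2 h=13  …000000[0]111111…

13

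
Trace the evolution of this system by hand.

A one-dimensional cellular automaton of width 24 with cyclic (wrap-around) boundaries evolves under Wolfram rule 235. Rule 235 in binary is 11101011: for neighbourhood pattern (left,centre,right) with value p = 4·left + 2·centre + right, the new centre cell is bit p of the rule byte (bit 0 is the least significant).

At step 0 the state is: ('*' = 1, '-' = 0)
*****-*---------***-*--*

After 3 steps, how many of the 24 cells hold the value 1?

24

k=0  *****-*---------***-*--*
k=1  ******--************--**
k=2  ******-*************-***
k=3  ************************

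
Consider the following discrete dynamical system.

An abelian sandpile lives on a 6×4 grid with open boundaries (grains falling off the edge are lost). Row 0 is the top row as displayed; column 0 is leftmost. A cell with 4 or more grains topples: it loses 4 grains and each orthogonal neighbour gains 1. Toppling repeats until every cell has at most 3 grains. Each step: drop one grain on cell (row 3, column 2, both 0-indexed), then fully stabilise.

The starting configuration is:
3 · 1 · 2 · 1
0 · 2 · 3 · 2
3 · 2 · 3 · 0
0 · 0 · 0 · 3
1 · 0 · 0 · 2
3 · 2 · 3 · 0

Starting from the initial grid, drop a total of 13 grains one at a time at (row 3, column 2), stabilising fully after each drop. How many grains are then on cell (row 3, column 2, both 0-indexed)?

k=0  3 · 1 · 2 · 1
0 · 2 · 3 · 2
3 · 2 · 3 · 0
0 · 0 · 0 · 3
1 · 0 · 0 · 2
3 · 2 · 3 · 0
k=1  3 · 1 · 2 · 1
0 · 2 · 3 · 2
3 · 2 · 3 · 0
0 · 0 · 1 · 3
1 · 0 · 0 · 2
3 · 2 · 3 · 0
k=2  3 · 1 · 2 · 1
0 · 2 · 3 · 2
3 · 2 · 3 · 0
0 · 0 · 2 · 3
1 · 0 · 0 · 2
3 · 2 · 3 · 0
k=3  3 · 1 · 2 · 1
0 · 2 · 3 · 2
3 · 2 · 3 · 0
0 · 0 · 3 · 3
1 · 0 · 0 · 2
3 · 2 · 3 · 0
k=4  3 · 1 · 3 · 1
0 · 3 · 0 · 3
3 · 3 · 1 · 2
0 · 1 · 2 · 0
1 · 0 · 1 · 3
3 · 2 · 3 · 0
k=5  3 · 1 · 3 · 1
0 · 3 · 0 · 3
3 · 3 · 1 · 2
0 · 1 · 3 · 0
1 · 0 · 1 · 3
3 · 2 · 3 · 0
k=6  3 · 1 · 3 · 1
0 · 3 · 0 · 3
3 · 3 · 2 · 2
0 · 2 · 0 · 1
1 · 0 · 2 · 3
3 · 2 · 3 · 0
k=7  3 · 1 · 3 · 1
0 · 3 · 0 · 3
3 · 3 · 2 · 2
0 · 2 · 1 · 1
1 · 0 · 2 · 3
3 · 2 · 3 · 0
k=8  3 · 1 · 3 · 1
0 · 3 · 0 · 3
3 · 3 · 2 · 2
0 · 2 · 2 · 1
1 · 0 · 2 · 3
3 · 2 · 3 · 0
k=9  3 · 1 · 3 · 1
0 · 3 · 0 · 3
3 · 3 · 2 · 2
0 · 2 · 3 · 1
1 · 0 · 2 · 3
3 · 2 · 3 · 0
k=10  3 · 1 · 3 · 1
0 · 3 · 0 · 3
3 · 3 · 3 · 2
0 · 3 · 0 · 2
1 · 0 · 3 · 3
3 · 2 · 3 · 0
k=11  3 · 1 · 3 · 1
0 · 3 · 0 · 3
3 · 3 · 3 · 2
0 · 3 · 1 · 2
1 · 0 · 3 · 3
3 · 2 · 3 · 0
k=12  3 · 1 · 3 · 1
0 · 3 · 0 · 3
3 · 3 · 3 · 2
0 · 3 · 2 · 2
1 · 0 · 3 · 3
3 · 2 · 3 · 0
k=13  3 · 1 · 3 · 1
0 · 3 · 0 · 3
3 · 3 · 3 · 2
0 · 3 · 3 · 2
1 · 0 · 3 · 3
3 · 2 · 3 · 0

3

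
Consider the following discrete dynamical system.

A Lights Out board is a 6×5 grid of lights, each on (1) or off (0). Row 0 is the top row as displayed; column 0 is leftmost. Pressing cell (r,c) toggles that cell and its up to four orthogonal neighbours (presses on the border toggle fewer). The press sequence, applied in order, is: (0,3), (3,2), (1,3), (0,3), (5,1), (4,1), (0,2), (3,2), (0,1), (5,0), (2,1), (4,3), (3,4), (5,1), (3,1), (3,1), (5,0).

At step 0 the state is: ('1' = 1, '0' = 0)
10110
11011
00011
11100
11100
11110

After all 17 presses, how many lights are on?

k=0  10110
11011
00011
11100
11100
11110
k=1  10001
11001
00011
11100
11100
11110
k=2  10001
11001
00111
10010
11000
11110
k=3  10011
11110
00101
10010
11000
11110
k=4  10100
11100
00101
10010
11000
11110
k=5  10100
11100
00101
10010
10000
00010
k=6  10100
11100
00101
11010
01100
01010
k=7  11010
11000
00101
11010
01100
01010
k=8  11010
11000
00001
10100
01000
01010
k=9  00110
10000
00001
10100
01000
01010
k=10  00110
10000
00001
10100
11000
10010
k=11  00110
11000
11101
11100
11000
10010
k=12  00110
11000
11101
11110
11111
10000
k=13  00110
11000
11100
11101
11110
10000
k=14  00110
11000
11100
11101
10110
01100
k=15  00110
11000
10100
00001
11110
01100
k=16  00110
11000
11100
11101
10110
01100
k=17  00110
11000
11100
11101
00110
10100

15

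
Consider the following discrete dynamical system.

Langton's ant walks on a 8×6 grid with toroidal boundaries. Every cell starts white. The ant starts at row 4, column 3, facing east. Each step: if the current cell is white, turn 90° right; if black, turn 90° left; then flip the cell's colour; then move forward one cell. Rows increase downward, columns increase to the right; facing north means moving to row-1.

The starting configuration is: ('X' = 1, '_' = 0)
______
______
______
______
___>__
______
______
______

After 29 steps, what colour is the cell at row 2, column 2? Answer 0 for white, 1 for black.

[0] ______
______
______
______
___>__
______
______
______
[1] ______
______
______
______
___X__
___v__
______
______
[2] ______
______
______
______
___X__
__<X__
______
______
[3] ______
______
______
______
__^X__
__XX__
______
______
[4] ______
______
______
______
__X>__
__XX__
______
______
[5] ______
______
______
___^__
__X___
__XX__
______
______
[6] ______
______
______
___X>_
__X___
__XX__
______
______
[7] ______
______
______
___XX_
__X_v_
__XX__
______
______
[8] ______
______
______
___XX_
__X<X_
__XX__
______
______
[9] ______
______
______
___^X_
__XXX_
__XX__
______
______
[10] ______
______
______
__<_X_
__XXX_
__XX__
______
______
[11] ______
______
__^___
__X_X_
__XXX_
__XX__
______
______
[12] ______
______
__X>__
__X_X_
__XXX_
__XX__
______
______
[13] ______
______
__XX__
__XvX_
__XXX_
__XX__
______
______
[14] ______
______
__XX__
__<XX_
__XXX_
__XX__
______
______
[15] ______
______
__XX__
___XX_
__vXX_
__XX__
______
______
[16] ______
______
__XX__
___XX_
___>X_
__XX__
______
______
[17] ______
______
__XX__
___^X_
____X_
__XX__
______
______
[18] ______
______
__XX__
__<_X_
____X_
__XX__
______
______
[19] ______
______
__^X__
__X_X_
____X_
__XX__
______
______
[20] ______
______
_<_X__
__X_X_
____X_
__XX__
______
______
[21] ______
_^____
_X_X__
__X_X_
____X_
__XX__
______
______
[22] ______
_X>___
_X_X__
__X_X_
____X_
__XX__
______
______
[23] ______
_XX___
_XvX__
__X_X_
____X_
__XX__
______
______
[24] ______
_XX___
_<XX__
__X_X_
____X_
__XX__
______
______
[25] ______
_XX___
__XX__
_vX_X_
____X_
__XX__
______
______
[26] ______
_XX___
__XX__
<XX_X_
____X_
__XX__
______
______
[27] ______
_XX___
^_XX__
XXX_X_
____X_
__XX__
______
______
[28] ______
_XX___
X>XX__
XXX_X_
____X_
__XX__
______
______
[29] ______
_XX___
XXXX__
XvX_X_
____X_
__XX__
______
______

1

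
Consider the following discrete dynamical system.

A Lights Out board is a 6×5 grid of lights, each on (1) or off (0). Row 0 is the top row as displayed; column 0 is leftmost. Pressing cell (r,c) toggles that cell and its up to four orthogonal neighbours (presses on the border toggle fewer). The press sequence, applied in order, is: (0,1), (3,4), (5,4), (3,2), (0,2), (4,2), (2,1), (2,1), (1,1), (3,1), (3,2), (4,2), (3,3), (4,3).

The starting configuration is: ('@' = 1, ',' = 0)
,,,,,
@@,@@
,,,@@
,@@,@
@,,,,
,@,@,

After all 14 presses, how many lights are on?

[0] ,,,,,
@@,@@
,,,@@
,@@,@
@,,,,
,@,@,
[1] @@@,,
@,,@@
,,,@@
,@@,@
@,,,,
,@,@,
[2] @@@,,
@,,@@
,,,@,
,@@@,
@,,,@
,@,@,
[3] @@@,,
@,,@@
,,,@,
,@@@,
@,,,,
,@,,@
[4] @@@,,
@,,@@
,,@@,
,,,,,
@,@,,
,@,,@
[5] @,,@,
@,@@@
,,@@,
,,,,,
@,@,,
,@,,@
[6] @,,@,
@,@@@
,,@@,
,,@,,
@@,@,
,@@,@
[7] @,,@,
@@@@@
@@,@,
,@@,,
@@,@,
,@@,@
[8] @,,@,
@,@@@
,,@@,
,,@,,
@@,@,
,@@,@
[9] @@,@,
,@,@@
,@@@,
,,@,,
@@,@,
,@@,@
[10] @@,@,
,@,@@
,,@@,
@@,,,
@,,@,
,@@,@
[11] @@,@,
,@,@@
,,,@,
@,@@,
@,@@,
,@@,@
[12] @@,@,
,@,@@
,,,@,
@,,@,
@@,,,
,@,,@
[13] @@,@,
,@,@@
,,,,,
@,@,@
@@,@,
,@,,@
[14] @@,@,
,@,@@
,,,,,
@,@@@
@@@,@
,@,@@

17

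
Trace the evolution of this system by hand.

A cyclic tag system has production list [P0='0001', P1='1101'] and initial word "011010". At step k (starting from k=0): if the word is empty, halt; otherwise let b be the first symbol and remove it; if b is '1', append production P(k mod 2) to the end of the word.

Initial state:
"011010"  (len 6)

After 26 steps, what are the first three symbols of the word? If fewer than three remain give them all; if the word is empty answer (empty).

110

step 0: "011010"  (len 6)
step 1: "11010"  (len 5)
step 2: "10101101"  (len 8)
step 3: "01011010001"  (len 11)
step 4: "1011010001"  (len 10)
step 5: "0110100010001"  (len 13)
step 6: "110100010001"  (len 12)
step 7: "101000100010001"  (len 15)
step 8: "010001000100011101"  (len 18)
step 9: "10001000100011101"  (len 17)
step 10: "00010001000111011101"  (len 20)
step 11: "0010001000111011101"  (len 19)
step 12: "010001000111011101"  (len 18)
step 13: "10001000111011101"  (len 17)
step 14: "00010001110111011101"  (len 20)
step 15: "0010001110111011101"  (len 19)
step 16: "010001110111011101"  (len 18)
step 17: "10001110111011101"  (len 17)
step 18: "00011101110111011101"  (len 20)
step 19: "0011101110111011101"  (len 19)
step 20: "011101110111011101"  (len 18)
step 21: "11101110111011101"  (len 17)
step 22: "11011101110111011101"  (len 20)
step 23: "10111011101110111010001"  (len 23)
step 24: "01110111011101110100011101"  (len 26)
step 25: "1110111011101110100011101"  (len 25)
step 26: "1101110111011101000111011101"  (len 28)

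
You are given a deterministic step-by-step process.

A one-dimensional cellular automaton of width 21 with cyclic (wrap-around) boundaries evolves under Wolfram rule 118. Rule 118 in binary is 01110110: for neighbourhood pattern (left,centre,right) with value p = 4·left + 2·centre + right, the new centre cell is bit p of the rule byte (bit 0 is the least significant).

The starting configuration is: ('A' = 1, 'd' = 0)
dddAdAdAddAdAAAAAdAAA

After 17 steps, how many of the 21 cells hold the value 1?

0) dddAdAdAddAdAAAAAdAAA
1) AdAAAAAAAAAAddddAAddA
2) AAdddddddddAAddAdAAAd
3) dAAdddddddAdAAAAAddAA
4) AdAAdddddAAAddddAAAdA
5) AAdAAdddAddAAddAddAAd
6) dAAdAAdAAAAdAAAAAAdAA
7) AdAAdAAdddAAdddddAAdA
8) AAdAAdAAdAdAAdddAdAAd
9) dAAdAAdAAAAdAAdAAAdAA
10) AdAAdAAdddAAdAAddAAdA
11) AAdAAdAAdAdAAdAAAdAAd
12) dAAdAAdAAAAdAAddAAdAA
13) AdAAdAAdddAAdAAAdAAdA
14) AAdAAdAAdAdAAddAAdAAd
15) dAAdAAdAAAAdAAAdAAdAA
16) AdAAdAAdddAAddAAdAAdA
17) AAdAAdAAdAdAAAdAAdAAd

14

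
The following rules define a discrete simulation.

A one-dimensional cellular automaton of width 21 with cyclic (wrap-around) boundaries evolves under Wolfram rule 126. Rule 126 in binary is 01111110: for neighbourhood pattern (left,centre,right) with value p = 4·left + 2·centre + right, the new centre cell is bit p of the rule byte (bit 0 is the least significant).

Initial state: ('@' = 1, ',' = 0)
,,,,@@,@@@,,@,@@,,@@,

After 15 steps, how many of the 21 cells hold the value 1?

0) ,,,,@@,@@@,,@,@@,,@@,
1) ,,,@@@@@,@@@@@@@@@@@@
2) @,@@,,,@@@,,,,,,,,,,@
3) @@@@@,@@,@@,,,,,,,,@@
4) ,,,,@@@@@@@@,,,,,,@@,
5) ,,,@@,,,,,,@@,,,,@@@@
6) @,@@@@,,,,@@@@,,@@,,@
7) @@@,,@@,,@@,,@@@@@@@@
8) ,,@@@@@@@@@@@@,,,,,,,
9) ,@@,,,,,,,,,,@@,,,,,,
10) @@@@,,,,,,,,@@@@,,,,,
11) @,,@@,,,,,,@@,,@@,,,@
12) @@@@@@,,,,@@@@@@@@,@@
13) ,,,,,@@,,@@,,,,,,@@@,
14) ,,,,@@@@@@@@,,,,@@,@@
15) @,,@@,,,,,,@@,,@@@@@@

11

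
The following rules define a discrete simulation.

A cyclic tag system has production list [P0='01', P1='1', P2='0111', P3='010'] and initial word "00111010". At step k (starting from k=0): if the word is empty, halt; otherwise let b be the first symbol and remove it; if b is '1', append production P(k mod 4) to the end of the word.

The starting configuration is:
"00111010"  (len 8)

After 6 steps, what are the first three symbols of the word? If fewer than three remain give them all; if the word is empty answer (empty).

100

0) "00111010"  (len 8)
1) "0111010"  (len 7)
2) "111010"  (len 6)
3) "110100111"  (len 9)
4) "10100111010"  (len 11)
5) "010011101001"  (len 12)
6) "10011101001"  (len 11)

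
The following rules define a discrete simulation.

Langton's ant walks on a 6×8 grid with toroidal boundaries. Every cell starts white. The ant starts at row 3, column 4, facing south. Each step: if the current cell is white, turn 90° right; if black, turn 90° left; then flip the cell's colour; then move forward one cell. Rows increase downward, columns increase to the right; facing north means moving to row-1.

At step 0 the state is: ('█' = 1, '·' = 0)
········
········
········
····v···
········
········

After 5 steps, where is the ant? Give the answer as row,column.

gen 0: ········
········
········
····v···
········
········
gen 1: ········
········
········
···<█···
········
········
gen 2: ········
········
···^····
···██···
········
········
gen 3: ········
········
···█>···
···██···
········
········
gen 4: ········
········
···██···
···█v···
········
········
gen 5: ········
········
···██···
···█·>··
········
········

3,5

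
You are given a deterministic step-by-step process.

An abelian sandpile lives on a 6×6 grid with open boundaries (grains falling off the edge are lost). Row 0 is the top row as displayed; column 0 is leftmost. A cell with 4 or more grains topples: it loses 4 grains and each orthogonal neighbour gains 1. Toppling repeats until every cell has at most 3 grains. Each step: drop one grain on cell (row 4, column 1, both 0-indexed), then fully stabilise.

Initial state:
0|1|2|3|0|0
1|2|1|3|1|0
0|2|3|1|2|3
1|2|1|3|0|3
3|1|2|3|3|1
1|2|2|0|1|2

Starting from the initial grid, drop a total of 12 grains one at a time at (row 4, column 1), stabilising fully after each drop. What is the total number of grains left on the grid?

k=0  0|1|2|3|0|0
1|2|1|3|1|0
0|2|3|1|2|3
1|2|1|3|0|3
3|1|2|3|3|1
1|2|2|0|1|2
k=1  0|1|2|3|0|0
1|2|1|3|1|0
0|2|3|1|2|3
1|2|1|3|0|3
3|2|2|3|3|1
1|2|2|0|1|2
k=2  0|1|2|3|0|0
1|2|1|3|1|0
0|2|3|1|2|3
1|2|1|3|0|3
3|3|2|3|3|1
1|2|2|0|1|2
k=3  0|1|2|3|0|0
1|2|1|3|1|0
0|2|3|1|2|3
2|3|1|3|0|3
0|1|3|3|3|1
2|3|2|0|1|2
k=4  0|1|2|3|0|0
1|2|1|3|1|0
0|2|3|1|2|3
2|3|1|3|0|3
0|2|3|3|3|1
2|3|2|0|1|2
k=5  0|1|2|3|0|0
1|2|1|3|1|0
0|2|3|1|2|3
2|3|1|3|0|3
0|3|3|3|3|1
2|3|2|0|1|2
k=6  0|1|2|3|0|0
1|3|2|3|1|0
1|0|1|3|2|3
3|2|1|1|2|3
1|3|3|2|0|2
3|1|0|2|2|2
k=7  0|1|2|3|0|0
1|3|2|3|1|0
1|0|1|3|2|3
3|3|2|1|2|3
2|1|0|3|0|2
3|2|1|2|2|2
k=8  0|1|2|3|0|0
1|3|2|3|1|0
1|0|1|3|2|3
3|3|2|1|2|3
2|2|0|3|0|2
3|2|1|2|2|2
k=9  0|1|2|3|0|0
1|3|2|3|1|0
1|0|1|3|2|3
3|3|2|1|2|3
2|3|0|3|0|2
3|2|1|2|2|2
k=10  0|1|2|3|0|0
1|3|2|3|1|0
2|1|1|3|2|3
1|1|3|1|2|3
1|3|1|3|0|2
1|0|2|2|2|2
k=11  0|1|2|3|0|0
1|3|2|3|1|0
2|1|1|3|2|3
1|2|3|1|2|3
2|0|2|3|0|2
1|1|2|2|2|2
k=12  0|1|2|3|0|0
1|3|2|3|1|0
2|1|1|3|2|3
1|2|3|1|2|3
2|1|2|3|0|2
1|1|2|2|2|2

60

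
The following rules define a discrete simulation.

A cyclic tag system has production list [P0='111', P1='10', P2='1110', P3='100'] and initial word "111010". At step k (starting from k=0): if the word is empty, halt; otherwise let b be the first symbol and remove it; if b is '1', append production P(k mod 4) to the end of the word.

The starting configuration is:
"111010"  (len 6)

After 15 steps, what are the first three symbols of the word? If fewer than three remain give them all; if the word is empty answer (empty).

111

gen 0: "111010"  (len 6)
gen 1: "11010111"  (len 8)
gen 2: "101011110"  (len 9)
gen 3: "010111101110"  (len 12)
gen 4: "10111101110"  (len 11)
gen 5: "0111101110111"  (len 13)
gen 6: "111101110111"  (len 12)
gen 7: "111011101111110"  (len 15)
gen 8: "11011101111110100"  (len 17)
gen 9: "1011101111110100111"  (len 19)
gen 10: "01110111111010011110"  (len 20)
gen 11: "1110111111010011110"  (len 19)
gen 12: "110111111010011110100"  (len 21)
gen 13: "10111111010011110100111"  (len 23)
gen 14: "011111101001111010011110"  (len 24)
gen 15: "11111101001111010011110"  (len 23)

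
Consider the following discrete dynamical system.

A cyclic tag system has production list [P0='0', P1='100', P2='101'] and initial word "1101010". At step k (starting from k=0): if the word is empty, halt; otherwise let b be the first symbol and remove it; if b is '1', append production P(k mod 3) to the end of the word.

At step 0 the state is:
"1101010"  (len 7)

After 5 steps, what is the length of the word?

step 0: "1101010"  (len 7)
step 1: "1010100"  (len 7)
step 2: "010100100"  (len 9)
step 3: "10100100"  (len 8)
step 4: "01001000"  (len 8)
step 5: "1001000"  (len 7)

7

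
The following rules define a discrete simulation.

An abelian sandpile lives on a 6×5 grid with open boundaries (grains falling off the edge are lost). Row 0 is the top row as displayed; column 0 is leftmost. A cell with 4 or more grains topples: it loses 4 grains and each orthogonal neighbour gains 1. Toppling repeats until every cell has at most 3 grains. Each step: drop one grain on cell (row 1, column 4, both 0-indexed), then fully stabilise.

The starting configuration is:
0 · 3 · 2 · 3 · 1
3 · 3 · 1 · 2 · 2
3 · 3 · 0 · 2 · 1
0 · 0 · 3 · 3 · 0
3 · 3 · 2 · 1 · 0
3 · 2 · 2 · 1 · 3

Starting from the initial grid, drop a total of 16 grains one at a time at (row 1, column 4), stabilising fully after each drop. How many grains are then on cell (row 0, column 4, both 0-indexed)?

3

k=0  0 · 3 · 2 · 3 · 1
3 · 3 · 1 · 2 · 2
3 · 3 · 0 · 2 · 1
0 · 0 · 3 · 3 · 0
3 · 3 · 2 · 1 · 0
3 · 2 · 2 · 1 · 3
k=1  0 · 3 · 2 · 3 · 1
3 · 3 · 1 · 2 · 3
3 · 3 · 0 · 2 · 1
0 · 0 · 3 · 3 · 0
3 · 3 · 2 · 1 · 0
3 · 2 · 2 · 1 · 3
k=2  0 · 3 · 2 · 3 · 2
3 · 3 · 1 · 3 · 0
3 · 3 · 0 · 2 · 2
0 · 0 · 3 · 3 · 0
3 · 3 · 2 · 1 · 0
3 · 2 · 2 · 1 · 3
k=3  0 · 3 · 2 · 3 · 2
3 · 3 · 1 · 3 · 1
3 · 3 · 0 · 2 · 2
0 · 0 · 3 · 3 · 0
3 · 3 · 2 · 1 · 0
3 · 2 · 2 · 1 · 3
k=4  0 · 3 · 2 · 3 · 2
3 · 3 · 1 · 3 · 2
3 · 3 · 0 · 2 · 2
0 · 0 · 3 · 3 · 0
3 · 3 · 2 · 1 · 0
3 · 2 · 2 · 1 · 3
k=5  0 · 3 · 2 · 3 · 2
3 · 3 · 1 · 3 · 3
3 · 3 · 0 · 2 · 2
0 · 0 · 3 · 3 · 0
3 · 3 · 2 · 1 · 0
3 · 2 · 2 · 1 · 3
k=6  0 · 3 · 3 · 1 · 0
3 · 3 · 2 · 1 · 2
3 · 3 · 0 · 3 · 3
0 · 0 · 3 · 3 · 0
3 · 3 · 2 · 1 · 0
3 · 2 · 2 · 1 · 3
k=7  0 · 3 · 3 · 1 · 0
3 · 3 · 2 · 1 · 3
3 · 3 · 0 · 3 · 3
0 · 0 · 3 · 3 · 0
3 · 3 · 2 · 1 · 0
3 · 2 · 2 · 1 · 3
k=8  0 · 3 · 3 · 1 · 1
3 · 3 · 2 · 3 · 1
3 · 3 · 2 · 1 · 1
0 · 1 · 0 · 1 · 2
3 · 3 · 3 · 2 · 0
3 · 2 · 2 · 1 · 3
k=9  0 · 3 · 3 · 1 · 1
3 · 3 · 2 · 3 · 2
3 · 3 · 2 · 1 · 1
0 · 1 · 0 · 1 · 2
3 · 3 · 3 · 2 · 0
3 · 2 · 2 · 1 · 3
k=10  0 · 3 · 3 · 1 · 1
3 · 3 · 2 · 3 · 3
3 · 3 · 2 · 1 · 1
0 · 1 · 0 · 1 · 2
3 · 3 · 3 · 2 · 0
3 · 2 · 2 · 1 · 3
k=11  0 · 3 · 3 · 2 · 2
3 · 3 · 3 · 0 · 1
3 · 3 · 2 · 2 · 2
0 · 1 · 0 · 1 · 2
3 · 3 · 3 · 2 · 0
3 · 2 · 2 · 1 · 3
k=12  0 · 3 · 3 · 2 · 2
3 · 3 · 3 · 0 · 2
3 · 3 · 2 · 2 · 2
0 · 1 · 0 · 1 · 2
3 · 3 · 3 · 2 · 0
3 · 2 · 2 · 1 · 3
k=13  0 · 3 · 3 · 2 · 2
3 · 3 · 3 · 0 · 3
3 · 3 · 2 · 2 · 2
0 · 1 · 0 · 1 · 2
3 · 3 · 3 · 2 · 0
3 · 2 · 2 · 1 · 3
k=14  0 · 3 · 3 · 2 · 3
3 · 3 · 3 · 1 · 0
3 · 3 · 2 · 2 · 3
0 · 1 · 0 · 1 · 2
3 · 3 · 3 · 2 · 0
3 · 2 · 2 · 1 · 3
k=15  0 · 3 · 3 · 2 · 3
3 · 3 · 3 · 1 · 1
3 · 3 · 2 · 2 · 3
0 · 1 · 0 · 1 · 2
3 · 3 · 3 · 2 · 0
3 · 2 · 2 · 1 · 3
k=16  0 · 3 · 3 · 2 · 3
3 · 3 · 3 · 1 · 2
3 · 3 · 2 · 2 · 3
0 · 1 · 0 · 1 · 2
3 · 3 · 3 · 2 · 0
3 · 2 · 2 · 1 · 3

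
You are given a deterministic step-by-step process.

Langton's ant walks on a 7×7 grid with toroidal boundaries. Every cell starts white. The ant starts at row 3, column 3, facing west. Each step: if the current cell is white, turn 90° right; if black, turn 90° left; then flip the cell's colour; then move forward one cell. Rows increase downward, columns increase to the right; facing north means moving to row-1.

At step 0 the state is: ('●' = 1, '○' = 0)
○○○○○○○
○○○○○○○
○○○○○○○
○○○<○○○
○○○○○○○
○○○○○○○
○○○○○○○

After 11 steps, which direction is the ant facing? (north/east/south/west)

south

[0] ○○○○○○○
○○○○○○○
○○○○○○○
○○○<○○○
○○○○○○○
○○○○○○○
○○○○○○○
[1] ○○○○○○○
○○○○○○○
○○○^○○○
○○○●○○○
○○○○○○○
○○○○○○○
○○○○○○○
[2] ○○○○○○○
○○○○○○○
○○○●>○○
○○○●○○○
○○○○○○○
○○○○○○○
○○○○○○○
[3] ○○○○○○○
○○○○○○○
○○○●●○○
○○○●v○○
○○○○○○○
○○○○○○○
○○○○○○○
[4] ○○○○○○○
○○○○○○○
○○○●●○○
○○○<●○○
○○○○○○○
○○○○○○○
○○○○○○○
[5] ○○○○○○○
○○○○○○○
○○○●●○○
○○○○●○○
○○○v○○○
○○○○○○○
○○○○○○○
[6] ○○○○○○○
○○○○○○○
○○○●●○○
○○○○●○○
○○<●○○○
○○○○○○○
○○○○○○○
[7] ○○○○○○○
○○○○○○○
○○○●●○○
○○^○●○○
○○●●○○○
○○○○○○○
○○○○○○○
[8] ○○○○○○○
○○○○○○○
○○○●●○○
○○●>●○○
○○●●○○○
○○○○○○○
○○○○○○○
[9] ○○○○○○○
○○○○○○○
○○○●●○○
○○●●●○○
○○●v○○○
○○○○○○○
○○○○○○○
[10] ○○○○○○○
○○○○○○○
○○○●●○○
○○●●●○○
○○●○>○○
○○○○○○○
○○○○○○○
[11] ○○○○○○○
○○○○○○○
○○○●●○○
○○●●●○○
○○●○●○○
○○○○v○○
○○○○○○○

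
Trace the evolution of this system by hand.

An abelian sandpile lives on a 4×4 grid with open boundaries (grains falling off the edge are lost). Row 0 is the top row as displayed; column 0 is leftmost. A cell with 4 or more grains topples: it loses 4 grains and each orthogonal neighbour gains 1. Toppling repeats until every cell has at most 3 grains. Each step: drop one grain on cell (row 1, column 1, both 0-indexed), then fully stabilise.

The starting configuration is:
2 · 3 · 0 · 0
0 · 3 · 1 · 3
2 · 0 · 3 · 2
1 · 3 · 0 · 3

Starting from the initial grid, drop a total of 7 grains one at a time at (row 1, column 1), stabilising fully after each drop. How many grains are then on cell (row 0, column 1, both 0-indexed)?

gen 0: 2 · 3 · 0 · 0
0 · 3 · 1 · 3
2 · 0 · 3 · 2
1 · 3 · 0 · 3
gen 1: 3 · 0 · 1 · 0
1 · 1 · 2 · 3
2 · 1 · 3 · 2
1 · 3 · 0 · 3
gen 2: 3 · 0 · 1 · 0
1 · 2 · 2 · 3
2 · 1 · 3 · 2
1 · 3 · 0 · 3
gen 3: 3 · 0 · 1 · 0
1 · 3 · 2 · 3
2 · 1 · 3 · 2
1 · 3 · 0 · 3
gen 4: 3 · 1 · 1 · 0
2 · 0 · 3 · 3
2 · 2 · 3 · 2
1 · 3 · 0 · 3
gen 5: 3 · 1 · 1 · 0
2 · 1 · 3 · 3
2 · 2 · 3 · 2
1 · 3 · 0 · 3
gen 6: 3 · 1 · 1 · 0
2 · 2 · 3 · 3
2 · 2 · 3 · 2
1 · 3 · 0 · 3
gen 7: 3 · 1 · 1 · 0
2 · 3 · 3 · 3
2 · 2 · 3 · 2
1 · 3 · 0 · 3

1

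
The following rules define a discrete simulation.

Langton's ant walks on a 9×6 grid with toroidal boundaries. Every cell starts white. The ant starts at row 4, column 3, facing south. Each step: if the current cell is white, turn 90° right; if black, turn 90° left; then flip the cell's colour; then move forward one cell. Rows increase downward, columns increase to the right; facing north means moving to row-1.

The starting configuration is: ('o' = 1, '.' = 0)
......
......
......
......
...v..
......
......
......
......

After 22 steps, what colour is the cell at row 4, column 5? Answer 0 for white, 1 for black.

step 0: ......
......
......
......
...v..
......
......
......
......
step 1: ......
......
......
......
..<o..
......
......
......
......
step 2: ......
......
......
..^...
..oo..
......
......
......
......
step 3: ......
......
......
..o>..
..oo..
......
......
......
......
step 4: ......
......
......
..oo..
..ov..
......
......
......
......
step 5: ......
......
......
..oo..
..o.>.
......
......
......
......
step 6: ......
......
......
..oo..
..o.o.
....v.
......
......
......
step 7: ......
......
......
..oo..
..o.o.
...<o.
......
......
......
step 8: ......
......
......
..oo..
..o^o.
...oo.
......
......
......
step 9: ......
......
......
..oo..
..oo>.
...oo.
......
......
......
step 10: ......
......
......
..oo^.
..oo..
...oo.
......
......
......
step 11: ......
......
......
..ooo>
..oo..
...oo.
......
......
......
step 12: ......
......
......
..oooo
..oo.v
...oo.
......
......
......
step 13: ......
......
......
..oooo
..oo<o
...oo.
......
......
......
step 14: ......
......
......
..oo^o
..oooo
...oo.
......
......
......
step 15: ......
......
......
..o<.o
..oooo
...oo.
......
......
......
step 16: ......
......
......
..o..o
..ovoo
...oo.
......
......
......
step 17: ......
......
......
..o..o
..o.>o
...oo.
......
......
......
step 18: ......
......
......
..o.^o
..o..o
...oo.
......
......
......
step 19: ......
......
......
..o.o>
..o..o
...oo.
......
......
......
step 20: ......
......
.....^
..o.o.
..o..o
...oo.
......
......
......
step 21: ......
......
>....o
..o.o.
..o..o
...oo.
......
......
......
step 22: ......
......
o....o
v.o.o.
..o..o
...oo.
......
......
......

1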